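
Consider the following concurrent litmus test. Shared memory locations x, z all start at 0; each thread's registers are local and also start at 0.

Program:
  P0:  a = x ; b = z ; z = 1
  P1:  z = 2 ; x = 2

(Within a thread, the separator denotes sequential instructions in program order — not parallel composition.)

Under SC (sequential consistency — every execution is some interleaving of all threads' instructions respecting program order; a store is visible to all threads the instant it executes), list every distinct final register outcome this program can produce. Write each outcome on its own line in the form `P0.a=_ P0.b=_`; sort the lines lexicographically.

outcome vector order: (P0.a,P0.b)
|SC outcomes| = 3

P0.a=0 P0.b=0
P0.a=0 P0.b=2
P0.a=2 P0.b=2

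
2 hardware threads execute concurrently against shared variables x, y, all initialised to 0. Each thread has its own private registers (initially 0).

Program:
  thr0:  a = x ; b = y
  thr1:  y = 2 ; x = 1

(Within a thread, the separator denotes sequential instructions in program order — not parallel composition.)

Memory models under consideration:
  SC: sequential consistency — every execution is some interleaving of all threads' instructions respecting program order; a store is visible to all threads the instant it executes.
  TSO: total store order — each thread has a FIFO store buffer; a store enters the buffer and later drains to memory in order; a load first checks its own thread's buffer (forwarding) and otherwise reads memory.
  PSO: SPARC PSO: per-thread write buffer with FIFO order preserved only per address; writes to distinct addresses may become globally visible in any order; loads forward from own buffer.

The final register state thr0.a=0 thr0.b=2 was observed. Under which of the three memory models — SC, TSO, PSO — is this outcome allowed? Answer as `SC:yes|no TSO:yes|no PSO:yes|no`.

SC:yes TSO:yes PSO:yes

outcome vector order: (thr0.a,thr0.b)
[SC] allowed = {(0,0) (0,2) (1,2)}
[TSO] allowed = {(0,0) (0,2) (1,2)}
[PSO] allowed = {(0,0) (0,2) (1,0) (1,2)}
target (0,2) ∈ {SC,TSO,PSO}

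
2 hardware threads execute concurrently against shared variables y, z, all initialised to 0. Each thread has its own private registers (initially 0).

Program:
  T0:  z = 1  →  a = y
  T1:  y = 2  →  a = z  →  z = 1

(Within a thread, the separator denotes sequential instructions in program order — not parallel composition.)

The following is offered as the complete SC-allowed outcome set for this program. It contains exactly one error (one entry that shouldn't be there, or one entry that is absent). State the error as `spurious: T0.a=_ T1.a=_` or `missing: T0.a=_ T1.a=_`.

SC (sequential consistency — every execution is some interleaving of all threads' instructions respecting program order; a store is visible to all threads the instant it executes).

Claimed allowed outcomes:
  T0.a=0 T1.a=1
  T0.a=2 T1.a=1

outcome vector order: (T0.a,T1.a)
[SC] allowed = {<0 1> <2 0> <2 1>}
SC∖claimed = {<2 0>}

missing: T0.a=2 T1.a=0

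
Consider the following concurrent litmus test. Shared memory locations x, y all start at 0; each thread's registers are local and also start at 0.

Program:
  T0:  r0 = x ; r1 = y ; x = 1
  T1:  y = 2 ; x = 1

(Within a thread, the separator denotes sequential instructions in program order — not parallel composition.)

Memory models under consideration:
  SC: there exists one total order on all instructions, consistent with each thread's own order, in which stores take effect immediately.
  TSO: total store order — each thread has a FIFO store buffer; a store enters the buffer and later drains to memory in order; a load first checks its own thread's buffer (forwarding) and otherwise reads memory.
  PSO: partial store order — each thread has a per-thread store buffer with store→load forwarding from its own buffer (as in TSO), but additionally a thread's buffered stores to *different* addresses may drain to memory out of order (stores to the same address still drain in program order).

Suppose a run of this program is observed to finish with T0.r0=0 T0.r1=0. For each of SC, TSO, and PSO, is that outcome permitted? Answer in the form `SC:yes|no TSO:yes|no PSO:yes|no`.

outcome vector order: (T0.r0,T0.r1)
SC (3): (0,0); (0,2); (1,2)
TSO (3): (0,0); (0,2); (1,2)
PSO (4): (0,0); (0,2); (1,0); (1,2)
target (0,0) ∈ {SC,TSO,PSO}

SC:yes TSO:yes PSO:yes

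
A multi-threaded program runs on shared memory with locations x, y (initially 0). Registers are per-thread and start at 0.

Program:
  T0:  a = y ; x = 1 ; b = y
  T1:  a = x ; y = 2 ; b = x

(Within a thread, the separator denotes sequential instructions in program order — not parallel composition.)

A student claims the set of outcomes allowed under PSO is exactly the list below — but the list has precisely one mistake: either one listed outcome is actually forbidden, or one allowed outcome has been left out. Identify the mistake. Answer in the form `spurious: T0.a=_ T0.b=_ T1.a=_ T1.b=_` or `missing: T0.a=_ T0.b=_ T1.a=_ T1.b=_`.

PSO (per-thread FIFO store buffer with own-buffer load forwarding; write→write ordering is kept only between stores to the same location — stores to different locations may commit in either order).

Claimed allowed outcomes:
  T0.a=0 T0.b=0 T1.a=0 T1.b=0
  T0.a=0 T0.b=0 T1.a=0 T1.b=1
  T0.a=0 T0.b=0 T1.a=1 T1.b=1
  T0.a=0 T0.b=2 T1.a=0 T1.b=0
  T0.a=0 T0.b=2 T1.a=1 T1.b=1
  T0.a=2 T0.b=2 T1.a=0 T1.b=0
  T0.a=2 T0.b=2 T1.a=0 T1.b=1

outcome vector order: (T0.a,T0.b,T1.a,T1.b)
under PSO → 0000 0001 0011 0200 0201 0211 2200 2201
PSO∖claimed = {0201}

missing: T0.a=0 T0.b=2 T1.a=0 T1.b=1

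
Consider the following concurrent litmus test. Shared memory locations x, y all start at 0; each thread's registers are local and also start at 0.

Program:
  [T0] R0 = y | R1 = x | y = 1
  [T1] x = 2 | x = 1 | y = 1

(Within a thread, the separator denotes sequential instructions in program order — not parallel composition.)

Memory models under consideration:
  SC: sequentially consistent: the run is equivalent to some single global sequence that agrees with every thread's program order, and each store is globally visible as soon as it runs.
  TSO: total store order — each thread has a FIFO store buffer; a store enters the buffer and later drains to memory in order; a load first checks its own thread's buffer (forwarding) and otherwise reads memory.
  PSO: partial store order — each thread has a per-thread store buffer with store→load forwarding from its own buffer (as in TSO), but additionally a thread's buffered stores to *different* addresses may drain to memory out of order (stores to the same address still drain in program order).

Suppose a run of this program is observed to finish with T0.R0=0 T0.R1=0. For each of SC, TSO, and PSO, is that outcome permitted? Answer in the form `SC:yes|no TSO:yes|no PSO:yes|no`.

outcome vector order: (T0.R0,T0.R1)
SC: 4 outcomes — {00, 01, 02, 11}
TSO: 4 outcomes — {00, 01, 02, 11}
PSO: 6 outcomes — {00, 01, 02, 10, 11, 12}
target 00 ∈ {SC,TSO,PSO}

SC:yes TSO:yes PSO:yes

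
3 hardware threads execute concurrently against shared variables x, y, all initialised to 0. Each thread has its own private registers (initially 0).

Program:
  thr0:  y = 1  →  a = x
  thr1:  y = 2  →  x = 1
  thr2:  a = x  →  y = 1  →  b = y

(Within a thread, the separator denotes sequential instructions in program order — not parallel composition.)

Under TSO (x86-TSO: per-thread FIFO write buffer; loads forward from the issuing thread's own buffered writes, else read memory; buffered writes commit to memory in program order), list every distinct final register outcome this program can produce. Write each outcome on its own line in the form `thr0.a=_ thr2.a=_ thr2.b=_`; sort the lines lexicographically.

outcome vector order: (thr0.a,thr2.a,thr2.b)
|TSO outcomes| = 6

thr0.a=0 thr2.a=0 thr2.b=1
thr0.a=0 thr2.a=0 thr2.b=2
thr0.a=0 thr2.a=1 thr2.b=1
thr0.a=1 thr2.a=0 thr2.b=1
thr0.a=1 thr2.a=0 thr2.b=2
thr0.a=1 thr2.a=1 thr2.b=1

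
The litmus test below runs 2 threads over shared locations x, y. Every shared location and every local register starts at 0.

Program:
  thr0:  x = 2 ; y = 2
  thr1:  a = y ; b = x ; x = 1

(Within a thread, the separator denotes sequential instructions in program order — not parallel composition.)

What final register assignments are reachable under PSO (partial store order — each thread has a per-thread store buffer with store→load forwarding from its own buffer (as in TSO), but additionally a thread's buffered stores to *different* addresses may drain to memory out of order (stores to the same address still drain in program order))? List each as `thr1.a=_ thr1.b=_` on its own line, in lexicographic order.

thr1.a=0 thr1.b=0
thr1.a=0 thr1.b=2
thr1.a=2 thr1.b=0
thr1.a=2 thr1.b=2

outcome vector order: (thr1.a,thr1.b)
|PSO outcomes| = 4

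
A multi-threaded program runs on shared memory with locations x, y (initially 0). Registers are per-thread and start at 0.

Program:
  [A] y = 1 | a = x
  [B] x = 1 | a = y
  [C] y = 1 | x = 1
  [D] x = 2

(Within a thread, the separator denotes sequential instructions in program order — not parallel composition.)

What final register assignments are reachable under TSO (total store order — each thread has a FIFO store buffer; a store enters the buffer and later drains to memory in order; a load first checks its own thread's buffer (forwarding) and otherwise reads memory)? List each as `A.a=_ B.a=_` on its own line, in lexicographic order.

outcome vector order: (A.a,B.a)
|TSO outcomes| = 6

A.a=0 B.a=0
A.a=0 B.a=1
A.a=1 B.a=0
A.a=1 B.a=1
A.a=2 B.a=0
A.a=2 B.a=1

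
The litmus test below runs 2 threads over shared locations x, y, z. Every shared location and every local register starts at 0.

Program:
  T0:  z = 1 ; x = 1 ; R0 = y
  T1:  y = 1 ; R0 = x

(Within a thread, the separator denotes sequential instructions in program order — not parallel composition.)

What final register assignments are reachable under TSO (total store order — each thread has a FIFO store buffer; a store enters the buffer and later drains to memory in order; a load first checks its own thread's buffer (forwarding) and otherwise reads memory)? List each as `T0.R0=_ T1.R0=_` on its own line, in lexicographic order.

T0.R0=0 T1.R0=0
T0.R0=0 T1.R0=1
T0.R0=1 T1.R0=0
T0.R0=1 T1.R0=1

outcome vector order: (T0.R0,T1.R0)
|TSO outcomes| = 4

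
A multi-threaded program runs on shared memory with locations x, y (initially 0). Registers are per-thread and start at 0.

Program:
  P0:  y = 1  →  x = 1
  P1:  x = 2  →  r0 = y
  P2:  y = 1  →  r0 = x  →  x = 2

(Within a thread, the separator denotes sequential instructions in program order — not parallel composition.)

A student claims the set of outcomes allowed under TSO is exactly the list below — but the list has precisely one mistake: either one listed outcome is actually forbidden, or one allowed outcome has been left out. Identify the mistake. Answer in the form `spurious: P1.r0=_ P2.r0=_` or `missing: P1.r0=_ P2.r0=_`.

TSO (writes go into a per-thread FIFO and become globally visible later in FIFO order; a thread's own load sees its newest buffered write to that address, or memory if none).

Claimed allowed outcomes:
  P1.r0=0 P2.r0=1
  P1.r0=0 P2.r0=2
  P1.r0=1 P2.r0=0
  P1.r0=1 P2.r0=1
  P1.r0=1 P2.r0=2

outcome vector order: (P1.r0,P2.r0)
TSO: 6 outcomes — {00, 01, 02, 10, 11, 12}
TSO∖claimed = {00}

missing: P1.r0=0 P2.r0=0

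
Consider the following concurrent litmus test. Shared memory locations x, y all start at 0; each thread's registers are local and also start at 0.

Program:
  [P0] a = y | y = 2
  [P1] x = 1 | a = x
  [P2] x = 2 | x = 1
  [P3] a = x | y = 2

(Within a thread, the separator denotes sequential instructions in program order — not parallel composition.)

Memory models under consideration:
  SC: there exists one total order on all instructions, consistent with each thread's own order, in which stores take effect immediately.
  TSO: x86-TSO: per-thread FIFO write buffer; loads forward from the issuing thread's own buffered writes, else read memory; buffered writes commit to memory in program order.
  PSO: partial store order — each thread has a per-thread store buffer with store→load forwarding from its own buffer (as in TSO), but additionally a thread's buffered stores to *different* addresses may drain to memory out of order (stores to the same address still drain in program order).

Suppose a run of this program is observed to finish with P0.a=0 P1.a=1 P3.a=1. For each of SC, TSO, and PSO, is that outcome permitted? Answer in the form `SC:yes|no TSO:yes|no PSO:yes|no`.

outcome vector order: (P0.a,P1.a,P3.a)
SC: 12 outcomes — {(0,1,0); (0,1,1); (0,1,2); (0,2,0); (0,2,1); (0,2,2); (2,1,0); (2,1,1); (2,1,2); (2,2,0); (2,2,1); (2,2,2)}
TSO: 12 outcomes — {(0,1,0); (0,1,1); (0,1,2); (0,2,0); (0,2,1); (0,2,2); (2,1,0); (2,1,1); (2,1,2); (2,2,0); (2,2,1); (2,2,2)}
PSO: 12 outcomes — {(0,1,0); (0,1,1); (0,1,2); (0,2,0); (0,2,1); (0,2,2); (2,1,0); (2,1,1); (2,1,2); (2,2,0); (2,2,1); (2,2,2)}
target (0,1,1) ∈ {SC,TSO,PSO}

SC:yes TSO:yes PSO:yes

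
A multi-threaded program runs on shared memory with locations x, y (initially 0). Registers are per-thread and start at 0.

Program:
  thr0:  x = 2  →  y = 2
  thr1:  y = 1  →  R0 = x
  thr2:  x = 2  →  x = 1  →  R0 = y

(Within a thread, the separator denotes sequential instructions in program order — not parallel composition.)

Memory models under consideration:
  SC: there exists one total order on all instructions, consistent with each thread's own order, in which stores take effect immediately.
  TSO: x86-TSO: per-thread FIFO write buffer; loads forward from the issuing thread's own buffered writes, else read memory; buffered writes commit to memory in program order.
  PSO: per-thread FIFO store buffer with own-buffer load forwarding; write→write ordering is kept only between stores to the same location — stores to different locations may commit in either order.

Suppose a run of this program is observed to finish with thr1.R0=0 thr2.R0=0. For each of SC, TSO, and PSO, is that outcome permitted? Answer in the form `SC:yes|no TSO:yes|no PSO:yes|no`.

SC:no TSO:yes PSO:yes

outcome vector order: (thr1.R0,thr2.R0)
under SC → 0/1, 0/2, 1/0, 1/1, 1/2, 2/0, 2/1, 2/2
under TSO → 0/0, 0/1, 0/2, 1/0, 1/1, 1/2, 2/0, 2/1, 2/2
under PSO → 0/0, 0/1, 0/2, 1/0, 1/1, 1/2, 2/0, 2/1, 2/2
target 0/0 ∈ {TSO,PSO}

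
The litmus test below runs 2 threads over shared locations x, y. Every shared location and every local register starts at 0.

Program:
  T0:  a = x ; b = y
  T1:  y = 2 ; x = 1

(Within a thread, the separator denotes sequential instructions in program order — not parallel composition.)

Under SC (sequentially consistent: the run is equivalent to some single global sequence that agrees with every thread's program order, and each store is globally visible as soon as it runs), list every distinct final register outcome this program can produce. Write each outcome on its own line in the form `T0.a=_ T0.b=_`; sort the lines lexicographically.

T0.a=0 T0.b=0
T0.a=0 T0.b=2
T0.a=1 T0.b=2

outcome vector order: (T0.a,T0.b)
|SC outcomes| = 3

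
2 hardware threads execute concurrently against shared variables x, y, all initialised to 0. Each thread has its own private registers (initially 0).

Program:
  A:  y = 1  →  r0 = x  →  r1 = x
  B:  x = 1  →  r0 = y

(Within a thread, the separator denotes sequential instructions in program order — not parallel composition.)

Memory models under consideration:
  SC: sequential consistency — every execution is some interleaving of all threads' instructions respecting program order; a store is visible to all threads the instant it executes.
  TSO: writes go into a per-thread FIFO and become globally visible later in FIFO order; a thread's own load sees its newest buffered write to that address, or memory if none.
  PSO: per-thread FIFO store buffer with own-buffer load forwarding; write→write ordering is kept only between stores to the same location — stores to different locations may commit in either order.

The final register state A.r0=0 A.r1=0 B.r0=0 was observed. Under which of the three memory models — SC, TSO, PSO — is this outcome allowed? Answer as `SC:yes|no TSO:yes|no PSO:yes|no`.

outcome vector order: (A.r0,A.r1,B.r0)
under SC → 0/0/1; 0/1/1; 1/1/0; 1/1/1
under TSO → 0/0/0; 0/0/1; 0/1/0; 0/1/1; 1/1/0; 1/1/1
under PSO → 0/0/0; 0/0/1; 0/1/0; 0/1/1; 1/1/0; 1/1/1
target 0/0/0 ∈ {TSO,PSO}

SC:no TSO:yes PSO:yes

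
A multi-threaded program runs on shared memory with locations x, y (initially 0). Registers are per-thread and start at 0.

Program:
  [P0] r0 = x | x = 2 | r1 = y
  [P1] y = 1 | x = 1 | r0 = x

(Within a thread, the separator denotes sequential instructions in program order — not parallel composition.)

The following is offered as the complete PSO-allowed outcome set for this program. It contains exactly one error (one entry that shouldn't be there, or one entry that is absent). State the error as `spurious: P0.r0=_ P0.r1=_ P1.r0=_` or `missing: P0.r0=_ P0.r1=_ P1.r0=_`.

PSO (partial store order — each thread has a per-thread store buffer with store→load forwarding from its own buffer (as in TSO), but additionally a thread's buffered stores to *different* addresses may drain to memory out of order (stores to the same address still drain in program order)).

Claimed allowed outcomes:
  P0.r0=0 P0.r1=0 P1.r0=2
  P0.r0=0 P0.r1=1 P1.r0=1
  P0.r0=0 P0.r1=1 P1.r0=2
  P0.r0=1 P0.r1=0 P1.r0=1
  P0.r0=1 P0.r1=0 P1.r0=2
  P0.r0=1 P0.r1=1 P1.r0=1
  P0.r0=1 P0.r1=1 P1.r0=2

missing: P0.r0=0 P0.r1=0 P1.r0=1

outcome vector order: (P0.r0,P0.r1,P1.r0)
under PSO → 001 002 011 012 101 102 111 112
PSO∖claimed = {001}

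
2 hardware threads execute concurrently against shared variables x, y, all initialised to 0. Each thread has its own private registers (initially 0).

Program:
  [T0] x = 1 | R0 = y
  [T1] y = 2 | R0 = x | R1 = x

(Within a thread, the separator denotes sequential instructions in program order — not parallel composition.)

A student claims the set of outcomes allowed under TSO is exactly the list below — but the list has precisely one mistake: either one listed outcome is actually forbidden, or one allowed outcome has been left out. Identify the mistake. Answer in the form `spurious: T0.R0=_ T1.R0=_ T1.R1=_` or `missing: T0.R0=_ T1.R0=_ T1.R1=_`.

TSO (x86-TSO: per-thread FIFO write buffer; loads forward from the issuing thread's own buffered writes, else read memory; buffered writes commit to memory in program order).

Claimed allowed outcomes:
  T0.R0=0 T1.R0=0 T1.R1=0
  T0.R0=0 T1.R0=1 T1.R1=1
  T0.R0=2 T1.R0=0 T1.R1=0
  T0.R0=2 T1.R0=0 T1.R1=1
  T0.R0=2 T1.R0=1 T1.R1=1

outcome vector order: (T0.R0,T1.R0,T1.R1)
under TSO → (0,0,0), (0,0,1), (0,1,1), (2,0,0), (2,0,1), (2,1,1)
TSO∖claimed = {(0,0,1)}

missing: T0.R0=0 T1.R0=0 T1.R1=1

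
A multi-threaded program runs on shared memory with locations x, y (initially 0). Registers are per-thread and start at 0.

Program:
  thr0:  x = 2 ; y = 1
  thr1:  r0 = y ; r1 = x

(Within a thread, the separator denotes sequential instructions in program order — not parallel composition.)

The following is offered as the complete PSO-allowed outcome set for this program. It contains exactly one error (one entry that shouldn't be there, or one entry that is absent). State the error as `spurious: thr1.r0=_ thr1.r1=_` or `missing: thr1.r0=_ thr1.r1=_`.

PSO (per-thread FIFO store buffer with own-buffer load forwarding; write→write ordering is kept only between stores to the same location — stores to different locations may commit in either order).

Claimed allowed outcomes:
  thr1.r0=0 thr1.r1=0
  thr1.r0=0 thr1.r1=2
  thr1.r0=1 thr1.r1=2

outcome vector order: (thr1.r0,thr1.r1)
under PSO → 0/0; 0/2; 1/0; 1/2
PSO∖claimed = {1/0}

missing: thr1.r0=1 thr1.r1=0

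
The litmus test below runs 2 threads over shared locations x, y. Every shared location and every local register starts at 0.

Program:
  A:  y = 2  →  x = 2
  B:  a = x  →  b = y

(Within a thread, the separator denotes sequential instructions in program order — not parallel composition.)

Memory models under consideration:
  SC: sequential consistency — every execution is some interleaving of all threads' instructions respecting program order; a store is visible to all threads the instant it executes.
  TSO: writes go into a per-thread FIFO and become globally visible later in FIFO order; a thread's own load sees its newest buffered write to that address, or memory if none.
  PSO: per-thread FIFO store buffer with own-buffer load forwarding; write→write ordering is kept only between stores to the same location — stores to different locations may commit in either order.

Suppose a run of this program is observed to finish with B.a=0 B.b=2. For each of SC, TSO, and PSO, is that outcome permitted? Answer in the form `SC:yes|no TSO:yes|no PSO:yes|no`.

outcome vector order: (B.a,B.b)
[SC] allowed = {(0,0); (0,2); (2,2)}
[TSO] allowed = {(0,0); (0,2); (2,2)}
[PSO] allowed = {(0,0); (0,2); (2,0); (2,2)}
target (0,2) ∈ {SC,TSO,PSO}

SC:yes TSO:yes PSO:yes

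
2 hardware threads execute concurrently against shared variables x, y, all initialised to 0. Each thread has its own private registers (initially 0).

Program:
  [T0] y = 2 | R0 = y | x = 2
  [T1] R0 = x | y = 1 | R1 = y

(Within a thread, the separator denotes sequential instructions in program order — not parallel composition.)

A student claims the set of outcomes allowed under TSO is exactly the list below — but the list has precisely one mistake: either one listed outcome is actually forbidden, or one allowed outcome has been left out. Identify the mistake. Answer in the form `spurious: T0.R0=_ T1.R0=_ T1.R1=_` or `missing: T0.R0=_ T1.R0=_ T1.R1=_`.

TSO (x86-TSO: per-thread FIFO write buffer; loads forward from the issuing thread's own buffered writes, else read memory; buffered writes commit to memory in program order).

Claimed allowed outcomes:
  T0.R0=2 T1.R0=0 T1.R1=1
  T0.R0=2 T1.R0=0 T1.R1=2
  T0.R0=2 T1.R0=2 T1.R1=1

missing: T0.R0=1 T1.R0=0 T1.R1=1

outcome vector order: (T0.R0,T1.R0,T1.R1)
TSO: 4 outcomes — {(1,0,1) (2,0,1) (2,0,2) (2,2,1)}
TSO∖claimed = {(1,0,1)}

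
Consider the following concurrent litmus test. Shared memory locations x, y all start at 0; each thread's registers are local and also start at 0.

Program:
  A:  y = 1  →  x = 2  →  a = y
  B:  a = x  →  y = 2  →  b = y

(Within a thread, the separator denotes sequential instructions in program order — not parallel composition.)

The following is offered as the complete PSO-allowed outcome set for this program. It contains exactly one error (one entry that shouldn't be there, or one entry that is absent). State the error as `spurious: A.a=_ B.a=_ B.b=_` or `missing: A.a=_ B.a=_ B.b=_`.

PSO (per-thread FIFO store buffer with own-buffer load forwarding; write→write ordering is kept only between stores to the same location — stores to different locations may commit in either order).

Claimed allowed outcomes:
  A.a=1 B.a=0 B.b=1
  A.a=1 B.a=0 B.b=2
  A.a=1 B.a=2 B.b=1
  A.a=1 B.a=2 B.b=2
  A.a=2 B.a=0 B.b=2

outcome vector order: (A.a,B.a,B.b)
PSO (6): 1/0/1 1/0/2 1/2/1 1/2/2 2/0/2 2/2/2
PSO∖claimed = {2/2/2}

missing: A.a=2 B.a=2 B.b=2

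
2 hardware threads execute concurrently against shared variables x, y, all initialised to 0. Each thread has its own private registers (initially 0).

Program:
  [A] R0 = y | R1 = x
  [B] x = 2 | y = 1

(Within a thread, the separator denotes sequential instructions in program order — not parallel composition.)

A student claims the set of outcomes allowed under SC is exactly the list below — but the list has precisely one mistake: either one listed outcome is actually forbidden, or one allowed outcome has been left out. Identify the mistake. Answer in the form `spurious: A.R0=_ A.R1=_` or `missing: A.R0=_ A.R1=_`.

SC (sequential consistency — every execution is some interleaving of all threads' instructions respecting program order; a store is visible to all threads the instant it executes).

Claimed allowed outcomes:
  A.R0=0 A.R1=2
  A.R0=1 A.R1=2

missing: A.R0=0 A.R1=0

outcome vector order: (A.R0,A.R1)
SC: 3 outcomes — {0/0, 0/2, 1/2}
SC∖claimed = {0/0}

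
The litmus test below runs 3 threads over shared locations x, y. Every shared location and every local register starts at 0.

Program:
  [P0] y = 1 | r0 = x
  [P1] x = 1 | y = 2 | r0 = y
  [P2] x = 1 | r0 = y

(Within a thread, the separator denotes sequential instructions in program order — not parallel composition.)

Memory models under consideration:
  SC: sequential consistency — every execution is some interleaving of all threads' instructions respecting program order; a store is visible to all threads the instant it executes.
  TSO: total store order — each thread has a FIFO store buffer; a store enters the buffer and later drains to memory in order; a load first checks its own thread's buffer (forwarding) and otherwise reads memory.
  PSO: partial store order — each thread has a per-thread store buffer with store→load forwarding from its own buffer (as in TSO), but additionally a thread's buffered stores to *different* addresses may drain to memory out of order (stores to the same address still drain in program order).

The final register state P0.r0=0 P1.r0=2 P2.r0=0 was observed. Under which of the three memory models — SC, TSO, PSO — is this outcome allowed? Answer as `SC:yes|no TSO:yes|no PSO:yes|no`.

SC:no TSO:yes PSO:yes

outcome vector order: (P0.r0,P1.r0,P2.r0)
SC (8): 0/2/1, 0/2/2, 1/1/0, 1/1/1, 1/1/2, 1/2/0, 1/2/1, 1/2/2
TSO (12): 0/1/0, 0/1/1, 0/1/2, 0/2/0, 0/2/1, 0/2/2, 1/1/0, 1/1/1, 1/1/2, 1/2/0, 1/2/1, 1/2/2
PSO (12): 0/1/0, 0/1/1, 0/1/2, 0/2/0, 0/2/1, 0/2/2, 1/1/0, 1/1/1, 1/1/2, 1/2/0, 1/2/1, 1/2/2
target 0/2/0 ∈ {TSO,PSO}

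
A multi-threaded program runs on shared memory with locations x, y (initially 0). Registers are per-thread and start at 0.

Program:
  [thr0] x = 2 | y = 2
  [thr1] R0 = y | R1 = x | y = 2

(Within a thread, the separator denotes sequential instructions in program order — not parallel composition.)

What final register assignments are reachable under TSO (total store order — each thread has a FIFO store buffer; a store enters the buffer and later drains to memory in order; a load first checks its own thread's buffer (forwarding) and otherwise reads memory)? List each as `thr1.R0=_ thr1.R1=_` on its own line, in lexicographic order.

outcome vector order: (thr1.R0,thr1.R1)
|TSO outcomes| = 3

thr1.R0=0 thr1.R1=0
thr1.R0=0 thr1.R1=2
thr1.R0=2 thr1.R1=2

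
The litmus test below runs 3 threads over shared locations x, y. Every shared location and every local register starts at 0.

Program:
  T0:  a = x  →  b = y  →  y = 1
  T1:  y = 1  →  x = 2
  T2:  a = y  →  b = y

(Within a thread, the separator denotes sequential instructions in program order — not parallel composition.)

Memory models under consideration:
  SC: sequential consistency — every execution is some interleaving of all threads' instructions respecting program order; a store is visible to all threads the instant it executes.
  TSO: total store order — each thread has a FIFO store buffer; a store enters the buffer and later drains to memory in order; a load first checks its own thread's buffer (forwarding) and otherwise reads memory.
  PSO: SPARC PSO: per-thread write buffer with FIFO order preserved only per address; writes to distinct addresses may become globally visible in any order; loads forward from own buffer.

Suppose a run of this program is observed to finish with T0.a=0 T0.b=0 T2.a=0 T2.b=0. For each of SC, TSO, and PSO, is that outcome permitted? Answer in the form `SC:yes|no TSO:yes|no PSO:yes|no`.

outcome vector order: (T0.a,T0.b,T2.a,T2.b)
[SC] allowed = {0000, 0001, 0011, 0100, 0101, 0111, 2100, 2101, 2111}
[TSO] allowed = {0000, 0001, 0011, 0100, 0101, 0111, 2100, 2101, 2111}
[PSO] allowed = {0000, 0001, 0011, 0100, 0101, 0111, 2000, 2001, 2011, 2100, 2101, 2111}
target 0000 ∈ {SC,TSO,PSO}

SC:yes TSO:yes PSO:yes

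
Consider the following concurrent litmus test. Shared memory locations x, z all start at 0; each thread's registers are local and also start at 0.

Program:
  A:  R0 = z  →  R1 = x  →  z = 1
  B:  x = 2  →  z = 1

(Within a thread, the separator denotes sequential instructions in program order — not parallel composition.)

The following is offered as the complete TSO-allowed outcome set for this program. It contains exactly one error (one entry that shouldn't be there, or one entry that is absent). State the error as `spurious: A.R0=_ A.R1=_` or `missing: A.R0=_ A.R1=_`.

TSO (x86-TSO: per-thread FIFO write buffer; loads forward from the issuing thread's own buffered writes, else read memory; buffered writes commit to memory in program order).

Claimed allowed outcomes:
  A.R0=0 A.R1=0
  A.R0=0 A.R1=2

missing: A.R0=1 A.R1=2

outcome vector order: (A.R0,A.R1)
TSO: 3 outcomes — {00, 02, 12}
TSO∖claimed = {12}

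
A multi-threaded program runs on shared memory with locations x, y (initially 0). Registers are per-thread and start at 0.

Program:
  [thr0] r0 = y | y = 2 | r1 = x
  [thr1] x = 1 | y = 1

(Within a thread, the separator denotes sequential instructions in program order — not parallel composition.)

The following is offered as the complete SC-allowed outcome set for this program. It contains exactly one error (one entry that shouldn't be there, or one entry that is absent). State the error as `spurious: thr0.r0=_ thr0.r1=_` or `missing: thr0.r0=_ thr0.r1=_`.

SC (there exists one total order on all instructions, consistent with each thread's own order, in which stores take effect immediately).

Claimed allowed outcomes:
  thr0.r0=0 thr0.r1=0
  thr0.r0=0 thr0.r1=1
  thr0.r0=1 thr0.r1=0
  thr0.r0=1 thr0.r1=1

spurious: thr0.r0=1 thr0.r1=0

outcome vector order: (thr0.r0,thr0.r1)
SC (3): <0 0> <0 1> <1 1>
claimed∖SC = {<1 0>}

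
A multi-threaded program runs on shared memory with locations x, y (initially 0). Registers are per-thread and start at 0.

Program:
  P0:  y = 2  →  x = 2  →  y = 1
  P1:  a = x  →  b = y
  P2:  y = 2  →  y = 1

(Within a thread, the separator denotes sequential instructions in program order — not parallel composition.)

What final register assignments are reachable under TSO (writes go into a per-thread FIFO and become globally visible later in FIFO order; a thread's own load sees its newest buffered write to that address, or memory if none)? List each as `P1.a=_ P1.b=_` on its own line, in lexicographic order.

P1.a=0 P1.b=0
P1.a=0 P1.b=1
P1.a=0 P1.b=2
P1.a=2 P1.b=1
P1.a=2 P1.b=2

outcome vector order: (P1.a,P1.b)
|TSO outcomes| = 5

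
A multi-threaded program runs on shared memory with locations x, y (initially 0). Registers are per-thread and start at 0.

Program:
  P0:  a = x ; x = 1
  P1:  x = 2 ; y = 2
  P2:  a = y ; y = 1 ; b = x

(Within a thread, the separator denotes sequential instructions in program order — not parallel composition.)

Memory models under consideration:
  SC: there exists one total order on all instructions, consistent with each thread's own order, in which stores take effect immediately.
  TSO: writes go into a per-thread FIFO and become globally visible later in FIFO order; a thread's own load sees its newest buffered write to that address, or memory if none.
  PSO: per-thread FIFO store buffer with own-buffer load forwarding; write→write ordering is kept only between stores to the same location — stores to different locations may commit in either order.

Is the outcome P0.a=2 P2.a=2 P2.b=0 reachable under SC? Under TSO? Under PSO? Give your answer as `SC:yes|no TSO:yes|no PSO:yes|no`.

outcome vector order: (P0.a,P2.a,P2.b)
SC (10): 000 001 002 021 022 200 201 202 221 222
TSO (10): 000 001 002 021 022 200 201 202 221 222
PSO (12): 000 001 002 020 021 022 200 201 202 220 221 222
target 220 ∈ {PSO}

SC:no TSO:no PSO:yes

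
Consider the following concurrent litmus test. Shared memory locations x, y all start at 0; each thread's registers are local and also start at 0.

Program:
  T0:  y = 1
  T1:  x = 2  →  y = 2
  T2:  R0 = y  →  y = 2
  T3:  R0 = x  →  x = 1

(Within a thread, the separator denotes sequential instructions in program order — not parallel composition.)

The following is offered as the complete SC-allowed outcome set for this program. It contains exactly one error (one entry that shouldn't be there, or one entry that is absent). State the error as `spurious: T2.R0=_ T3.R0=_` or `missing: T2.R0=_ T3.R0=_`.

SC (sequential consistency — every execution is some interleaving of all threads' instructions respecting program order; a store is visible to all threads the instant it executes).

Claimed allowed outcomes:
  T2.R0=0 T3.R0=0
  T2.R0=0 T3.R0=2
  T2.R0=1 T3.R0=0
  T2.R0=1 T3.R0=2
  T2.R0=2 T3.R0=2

outcome vector order: (T2.R0,T3.R0)
under SC → (0,0) (0,2) (1,0) (1,2) (2,0) (2,2)
SC∖claimed = {(2,0)}

missing: T2.R0=2 T3.R0=0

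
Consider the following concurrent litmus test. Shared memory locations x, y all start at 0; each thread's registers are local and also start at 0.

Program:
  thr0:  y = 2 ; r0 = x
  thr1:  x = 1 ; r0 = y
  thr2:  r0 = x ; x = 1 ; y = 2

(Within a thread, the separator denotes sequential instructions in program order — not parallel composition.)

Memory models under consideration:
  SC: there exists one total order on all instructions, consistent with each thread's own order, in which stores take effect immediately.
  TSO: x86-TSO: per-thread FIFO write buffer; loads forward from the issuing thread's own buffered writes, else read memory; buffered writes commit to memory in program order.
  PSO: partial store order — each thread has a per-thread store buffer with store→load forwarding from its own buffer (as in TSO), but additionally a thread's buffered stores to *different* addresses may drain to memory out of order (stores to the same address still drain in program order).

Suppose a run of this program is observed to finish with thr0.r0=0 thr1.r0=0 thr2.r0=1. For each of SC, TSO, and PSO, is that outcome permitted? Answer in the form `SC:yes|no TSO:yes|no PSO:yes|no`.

SC:no TSO:yes PSO:yes

outcome vector order: (thr0.r0,thr1.r0,thr2.r0)
SC: 6 outcomes — {<0 2 0>, <0 2 1>, <1 0 0>, <1 0 1>, <1 2 0>, <1 2 1>}
TSO: 8 outcomes — {<0 0 0>, <0 0 1>, <0 2 0>, <0 2 1>, <1 0 0>, <1 0 1>, <1 2 0>, <1 2 1>}
PSO: 8 outcomes — {<0 0 0>, <0 0 1>, <0 2 0>, <0 2 1>, <1 0 0>, <1 0 1>, <1 2 0>, <1 2 1>}
target <0 0 1> ∈ {TSO,PSO}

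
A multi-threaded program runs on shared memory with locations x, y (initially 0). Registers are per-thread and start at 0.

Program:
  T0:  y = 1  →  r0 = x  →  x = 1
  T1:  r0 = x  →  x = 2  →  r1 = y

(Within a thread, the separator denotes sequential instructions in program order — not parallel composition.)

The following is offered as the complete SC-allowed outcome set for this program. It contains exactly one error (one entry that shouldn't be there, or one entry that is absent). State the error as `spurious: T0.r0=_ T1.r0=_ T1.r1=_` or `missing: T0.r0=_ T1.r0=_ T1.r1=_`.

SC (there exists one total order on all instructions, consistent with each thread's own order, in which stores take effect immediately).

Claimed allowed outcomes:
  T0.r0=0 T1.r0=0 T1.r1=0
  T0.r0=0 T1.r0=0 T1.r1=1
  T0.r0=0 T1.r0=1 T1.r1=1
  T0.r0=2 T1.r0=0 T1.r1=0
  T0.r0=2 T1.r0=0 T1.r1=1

outcome vector order: (T0.r0,T1.r0,T1.r1)
SC: 4 outcomes — {(0,0,1) (0,1,1) (2,0,0) (2,0,1)}
claimed∖SC = {(0,0,0)}

spurious: T0.r0=0 T1.r0=0 T1.r1=0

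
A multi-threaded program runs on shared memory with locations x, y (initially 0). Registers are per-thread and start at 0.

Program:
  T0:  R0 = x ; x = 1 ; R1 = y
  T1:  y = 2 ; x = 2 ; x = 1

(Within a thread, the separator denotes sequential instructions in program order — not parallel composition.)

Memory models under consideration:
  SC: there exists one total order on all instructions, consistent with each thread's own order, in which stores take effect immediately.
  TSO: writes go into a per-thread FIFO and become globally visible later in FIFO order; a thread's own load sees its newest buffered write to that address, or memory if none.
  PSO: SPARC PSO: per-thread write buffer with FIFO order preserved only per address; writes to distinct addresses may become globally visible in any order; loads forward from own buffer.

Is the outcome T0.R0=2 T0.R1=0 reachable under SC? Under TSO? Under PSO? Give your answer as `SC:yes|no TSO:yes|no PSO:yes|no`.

outcome vector order: (T0.R0,T0.R1)
SC (4): 00; 02; 12; 22
TSO (4): 00; 02; 12; 22
PSO (6): 00; 02; 10; 12; 20; 22
target 20 ∈ {PSO}

SC:no TSO:no PSO:yes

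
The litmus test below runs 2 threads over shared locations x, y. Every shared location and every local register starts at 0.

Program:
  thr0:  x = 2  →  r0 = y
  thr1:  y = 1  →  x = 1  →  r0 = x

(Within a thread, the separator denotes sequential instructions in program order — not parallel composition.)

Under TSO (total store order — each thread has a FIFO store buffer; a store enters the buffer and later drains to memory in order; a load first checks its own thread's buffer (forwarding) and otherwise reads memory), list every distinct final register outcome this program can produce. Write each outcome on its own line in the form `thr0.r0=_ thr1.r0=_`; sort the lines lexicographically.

thr0.r0=0 thr1.r0=1
thr0.r0=0 thr1.r0=2
thr0.r0=1 thr1.r0=1
thr0.r0=1 thr1.r0=2

outcome vector order: (thr0.r0,thr1.r0)
|TSO outcomes| = 4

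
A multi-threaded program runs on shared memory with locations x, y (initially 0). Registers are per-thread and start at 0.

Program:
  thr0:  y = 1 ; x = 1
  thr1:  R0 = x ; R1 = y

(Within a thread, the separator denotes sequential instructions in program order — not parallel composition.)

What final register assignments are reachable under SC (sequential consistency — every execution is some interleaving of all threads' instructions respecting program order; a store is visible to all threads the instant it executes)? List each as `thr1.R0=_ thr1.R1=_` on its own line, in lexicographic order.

outcome vector order: (thr1.R0,thr1.R1)
|SC outcomes| = 3

thr1.R0=0 thr1.R1=0
thr1.R0=0 thr1.R1=1
thr1.R0=1 thr1.R1=1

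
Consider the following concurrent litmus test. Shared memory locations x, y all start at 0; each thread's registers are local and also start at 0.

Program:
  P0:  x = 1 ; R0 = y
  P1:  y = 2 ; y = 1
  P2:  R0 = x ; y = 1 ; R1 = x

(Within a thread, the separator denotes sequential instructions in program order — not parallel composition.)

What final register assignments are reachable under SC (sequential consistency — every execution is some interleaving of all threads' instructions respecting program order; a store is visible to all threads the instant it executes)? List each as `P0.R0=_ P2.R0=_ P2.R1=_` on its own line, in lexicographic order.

P0.R0=0 P2.R0=0 P2.R1=1
P0.R0=0 P2.R0=1 P2.R1=1
P0.R0=1 P2.R0=0 P2.R1=0
P0.R0=1 P2.R0=0 P2.R1=1
P0.R0=1 P2.R0=1 P2.R1=1
P0.R0=2 P2.R0=0 P2.R1=0
P0.R0=2 P2.R0=0 P2.R1=1
P0.R0=2 P2.R0=1 P2.R1=1

outcome vector order: (P0.R0,P2.R0,P2.R1)
|SC outcomes| = 8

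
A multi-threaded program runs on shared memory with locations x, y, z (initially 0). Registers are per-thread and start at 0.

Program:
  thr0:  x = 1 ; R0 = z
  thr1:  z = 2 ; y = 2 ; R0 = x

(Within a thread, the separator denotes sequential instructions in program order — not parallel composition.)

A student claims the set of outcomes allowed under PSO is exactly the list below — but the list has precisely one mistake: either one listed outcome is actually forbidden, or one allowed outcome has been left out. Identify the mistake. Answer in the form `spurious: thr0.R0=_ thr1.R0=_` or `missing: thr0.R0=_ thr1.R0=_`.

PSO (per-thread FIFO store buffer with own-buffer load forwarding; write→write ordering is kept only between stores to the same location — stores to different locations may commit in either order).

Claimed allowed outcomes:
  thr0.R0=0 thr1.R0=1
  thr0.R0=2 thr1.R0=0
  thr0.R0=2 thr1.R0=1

outcome vector order: (thr0.R0,thr1.R0)
under PSO → 00 01 20 21
PSO∖claimed = {00}

missing: thr0.R0=0 thr1.R0=0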